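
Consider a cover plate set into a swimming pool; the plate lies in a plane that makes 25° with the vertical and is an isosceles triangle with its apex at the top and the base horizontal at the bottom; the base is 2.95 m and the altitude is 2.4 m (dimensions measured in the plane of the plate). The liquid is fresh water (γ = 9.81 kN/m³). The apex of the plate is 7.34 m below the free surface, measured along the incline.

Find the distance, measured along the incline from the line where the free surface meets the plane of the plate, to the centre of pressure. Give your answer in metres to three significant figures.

y_p = 8.98 m

γ = 9.81 kN/m³.
The plate makes 25° with the vertical, i.e. θ = 90° − 25° = 65° to the horizontal. Measuring y along the incline from the free-surface line, vertical depth h = y·sinθ with sinθ = 0.906308.
With the apex up, the centroid sits 2h/3 = 2 × 2.4/3 = 1.6 m below the apex, so y_c = 7.34 + 1.6 = 8.94 m and h_c = 8.94 × 0.906308 = 8.10239 m.
A = ½ × 2.95 × 2.4 = 3.54 m².
Resultant F = γ·h_c·A = 9.81 × 8.10239 × 3.54 = 281.375 kN.
I_c = b·h³/36 = 2.95 × 2.4³/36 = 1.1328 m⁴.
Centre of pressure: y_p = y_c + I_c/(y_c·A) = 8.94 + 1.1328/(8.94 × 3.54) = 8.94 + 0.0357942 = 8.97579 m along the plane.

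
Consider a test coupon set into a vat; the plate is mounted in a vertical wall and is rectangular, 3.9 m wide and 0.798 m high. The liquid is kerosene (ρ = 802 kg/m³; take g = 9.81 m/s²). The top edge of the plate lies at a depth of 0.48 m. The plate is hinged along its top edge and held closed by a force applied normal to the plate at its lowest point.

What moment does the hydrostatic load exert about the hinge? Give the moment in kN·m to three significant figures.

γ = ρg = 802 × 9.81 / 1000 = 7.86762 kN/m³.
The centroid lies 0.798/2 = 0.399 m below the top edge, so the centroid depth is h_c = 0.48 + 0.399 = 0.879 m.
A = 3.9 × 0.798 = 3.1122 m².
Resultant F = γ·h_c·A = 7.86762 × 0.879 × 3.1122 = 21.5228 kN.
I_c = b·h³/12 = 3.9 × 0.798³/12 = 0.165155 m⁴.
Centre of pressure: y_p = y_c + I_c/(y_c·A) = 0.879 + 0.165155/(0.879 × 3.1122) = 0.879 + 0.060372 = 0.939372 m along the plane.
The resultant acts 0.399 + 0.060372 = 0.459372 m (along the plate) below the hinge at the top edge, so the moment about the hinge is M = F × 0.459372 = 21.5228 × 0.459372 = 9.88697 kN·m.

M ≈ 9.89 kN·m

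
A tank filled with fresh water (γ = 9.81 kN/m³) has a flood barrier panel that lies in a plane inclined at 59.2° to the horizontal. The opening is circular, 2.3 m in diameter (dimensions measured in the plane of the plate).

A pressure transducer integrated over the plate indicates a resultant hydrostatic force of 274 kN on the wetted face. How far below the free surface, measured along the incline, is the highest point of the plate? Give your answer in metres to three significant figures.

γ = 9.81 kN/m³.
A = π(1.15)² = 4.15476 m².
From F = γ·h_c·A, the centroid depth is h_c = 274/(9.81 × 4.15476) = 6.72257 m.
Let θ = 59.2° be the plate's angle to the horizontal; measure y along the incline from where the plane meets the free surface. Vertical depth h = y·sinθ with sinθ = 0.858960.
Along the incline, y_c = h_c/sinθ = 6.72257/0.858960 = 7.82641 m.
The centroid is at the centre, 1.15 m below the top of the plate, so the highest point sits at y_top = 7.82641 − 1.15 = 6.67641 m along the incline.

y_top ≈ 6.68 m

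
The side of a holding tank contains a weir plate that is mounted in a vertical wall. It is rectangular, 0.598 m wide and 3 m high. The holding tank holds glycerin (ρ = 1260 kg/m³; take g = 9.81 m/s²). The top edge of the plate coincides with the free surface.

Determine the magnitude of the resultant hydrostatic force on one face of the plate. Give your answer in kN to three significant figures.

γ = ρg = 1260 × 9.81 / 1000 = 12.3606 kN/m³.
The centroid lies 3/2 = 1.5 m below the top edge, so the centroid depth is h_c = 1.5 m.
A = 0.598 × 3 = 1.794 m².
Resultant F = γ·h_c·A = 12.3606 × 1.5 × 1.794 = 33.2624 kN.

F ≈ 33.3 kN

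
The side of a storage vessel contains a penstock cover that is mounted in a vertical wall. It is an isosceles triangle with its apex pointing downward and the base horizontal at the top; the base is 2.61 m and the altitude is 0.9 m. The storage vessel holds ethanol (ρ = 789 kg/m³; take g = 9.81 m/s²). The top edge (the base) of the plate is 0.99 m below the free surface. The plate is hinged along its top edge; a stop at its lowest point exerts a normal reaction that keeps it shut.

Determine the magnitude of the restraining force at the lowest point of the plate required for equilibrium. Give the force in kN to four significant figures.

γ = ρg = 789 × 9.81 / 1000 = 7.74009 kN/m³.
With the apex down, the centroid sits h/3 = 0.9/3 = 0.3 m below the base (the top edge), so the centroid depth is h_c = 0.99 + 0.3 = 1.29 m.
A = ½ × 2.61 × 0.9 = 1.1745 m².
Resultant F = γ·h_c·A = 7.74009 × 1.29 × 1.1745 = 11.727 kN.
I_c = b·h³/36 = 2.61 × 0.9³/36 = 0.0528525 m⁴.
Centre of pressure: y_p = y_c + I_c/(y_c·A) = 1.29 + 0.0528525/(1.29 × 1.1745) = 1.29 + 0.0348837 = 1.32488 m along the plane.
The resultant acts 0.3 + 0.0348837 = 0.334884 m (along the plate) below the hinge at the top edge, so the moment about the hinge is M = F × 0.334884 = 11.727 × 0.334884 = 3.92718 kN·m.
A normal force at the bottom, 0.9 m from the hinge, must supply this moment: P = 3.92718/0.9 = 4.36353 kN.

P ≈ 4.364 kN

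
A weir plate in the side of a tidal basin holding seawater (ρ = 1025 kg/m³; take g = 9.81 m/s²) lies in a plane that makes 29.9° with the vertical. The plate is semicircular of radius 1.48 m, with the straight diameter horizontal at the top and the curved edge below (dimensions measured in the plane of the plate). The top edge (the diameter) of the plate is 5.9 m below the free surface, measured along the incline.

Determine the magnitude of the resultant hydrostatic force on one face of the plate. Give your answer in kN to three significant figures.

γ = ρg = 1025 × 9.81 / 1000 = 10.05525 kN/m³.
The plate makes 29.9° with the vertical, i.e. θ = 90° − 29.9° = 60.1° to the horizontal. Measuring y along the incline from the free-surface line, vertical depth h = y·sinθ with sinθ = 0.866897.
The centroid of a semicircle lies 4r/(3π) = 0.628132 m from the diameter, here below the top edge, so y_c = 5.9 + 0.628132 = 6.52813 m and h_c = 6.52813 × 0.866897 = 5.65922 m.
A = πr²/2 = π × 1.48²/2 = 3.44067 m².
Resultant F = γ·h_c·A = 10.05525 × 5.65922 × 3.44067 = 195.791 kN.

F ≈ 196 kN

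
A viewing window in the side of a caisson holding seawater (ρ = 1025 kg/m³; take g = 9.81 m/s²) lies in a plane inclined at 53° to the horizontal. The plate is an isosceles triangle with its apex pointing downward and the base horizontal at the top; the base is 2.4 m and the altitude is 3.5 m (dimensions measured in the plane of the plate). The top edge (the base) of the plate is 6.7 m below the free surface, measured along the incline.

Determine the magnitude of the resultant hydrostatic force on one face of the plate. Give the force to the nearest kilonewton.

F ≈ 265 kN

γ = ρg = 1025 × 9.81 / 1000 = 10.05525 kN/m³.
Let θ = 53° be the plate's angle to the horizontal; measure y along the incline from where the plane meets the free surface. Vertical depth h = y·sinθ with sinθ = 0.798636.
With the apex down, the centroid sits h/3 = 3.5/3 = 1.16667 m below the base (the top edge), so y_c = 6.7 + 1.16667 = 7.86667 m and h_c = 7.86667 × 0.798636 = 6.28261 m.
A = ½ × 2.4 × 3.5 = 4.2 m².
Resultant F = γ·h_c·A = 10.05525 × 6.28261 × 4.2 = 265.327 kN.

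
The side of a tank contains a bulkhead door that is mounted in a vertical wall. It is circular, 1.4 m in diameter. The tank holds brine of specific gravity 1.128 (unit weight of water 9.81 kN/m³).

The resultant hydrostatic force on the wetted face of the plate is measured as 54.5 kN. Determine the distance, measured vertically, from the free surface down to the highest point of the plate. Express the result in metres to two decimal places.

d_top ≈ 2.50 m

γ = 1.128 × 9.81 = 11.06568 kN/m³.
A = π(0.7)² = 1.53938 m².
From F = γ·h_c·A, the centroid depth is h_c = 54.5/(11.06568 × 1.53938) = 3.19943 m.
The centroid is at the centre, 0.7 m below the top of the plate, so the highest point sits at h_top = 3.19943 − 0.7 = 2.49943 m below the surface.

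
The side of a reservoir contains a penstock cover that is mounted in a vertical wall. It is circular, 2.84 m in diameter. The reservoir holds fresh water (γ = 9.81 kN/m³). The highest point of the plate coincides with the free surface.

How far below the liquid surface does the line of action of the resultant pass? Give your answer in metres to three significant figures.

h_p = 1.78 m

γ = 9.81 kN/m³.
The centroid is at the centre, 1.42 m below the top of the plate, so the centroid depth is h_c = 1.42 m.
A = π(1.42)² = 6.33471 m².
Resultant F = γ·h_c·A = 9.81 × 1.42 × 6.33471 = 88.2438 kN.
I_c = πr⁴/4 = π × 1.42⁴/4 = 3.19333 m⁴.
Centre of pressure: y_p = y_c + I_c/(y_c·A) = 1.42 + 3.19333/(1.42 × 6.33471) = 1.42 + 0.355 = 1.775 m along the plane.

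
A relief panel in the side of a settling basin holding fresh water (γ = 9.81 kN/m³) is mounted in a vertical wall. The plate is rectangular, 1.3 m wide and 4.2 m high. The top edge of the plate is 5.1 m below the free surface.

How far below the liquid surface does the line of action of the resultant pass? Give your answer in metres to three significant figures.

γ = 9.81 kN/m³.
The centroid lies 4.2/2 = 2.1 m below the top edge, so the centroid depth is h_c = 5.1 + 2.1 = 7.2 m.
A = 1.3 × 4.2 = 5.46 m².
Resultant F = γ·h_c·A = 9.81 × 7.2 × 5.46 = 385.651 kN.
I_c = b·h³/12 = 1.3 × 4.2³/12 = 8.0262 m⁴.
Centre of pressure: y_p = y_c + I_c/(y_c·A) = 7.2 + 8.0262/(7.2 × 5.46) = 7.2 + 0.204167 = 7.40417 m along the plane.

h_p = 7.40 m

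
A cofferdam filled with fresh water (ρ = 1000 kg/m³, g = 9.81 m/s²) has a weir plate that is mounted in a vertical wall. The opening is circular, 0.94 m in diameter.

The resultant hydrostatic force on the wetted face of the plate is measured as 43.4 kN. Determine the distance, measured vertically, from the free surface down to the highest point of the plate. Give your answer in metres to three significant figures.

γ = ρg = 1000 × 9.81 = 9810 N/m³ = 9.81 kN/m³.
A = π(0.47)² = 0.693978 m².
From F = γ·h_c·A, the centroid depth is h_c = 43.4/(9.81 × 0.693978) = 6.37492 m.
The centroid is at the centre, 0.47 m below the top of the plate, so the highest point sits at h_top = 6.37492 − 0.47 = 5.90492 m below the surface.

d_top ≈ 5.90 m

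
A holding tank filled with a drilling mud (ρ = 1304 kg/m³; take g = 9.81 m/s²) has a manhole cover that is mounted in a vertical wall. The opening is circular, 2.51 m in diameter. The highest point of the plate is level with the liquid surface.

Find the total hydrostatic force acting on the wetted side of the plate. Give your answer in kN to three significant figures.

γ = ρg = 1304 × 9.81 / 1000 = 12.79224 kN/m³.
The centroid is at the centre, 1.255 m below the top of the plate, so the centroid depth is h_c = 1.255 m.
A = π(1.255)² = 4.94809 m².
Resultant F = γ·h_c·A = 12.79224 × 1.255 × 4.94809 = 79.4379 kN.

F ≈ 79.4 kN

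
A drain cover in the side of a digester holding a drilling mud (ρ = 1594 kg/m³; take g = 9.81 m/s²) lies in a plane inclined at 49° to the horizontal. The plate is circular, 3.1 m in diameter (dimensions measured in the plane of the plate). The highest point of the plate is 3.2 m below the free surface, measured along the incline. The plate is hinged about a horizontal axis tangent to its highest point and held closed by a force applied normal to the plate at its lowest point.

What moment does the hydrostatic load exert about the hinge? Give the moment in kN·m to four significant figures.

M ≈ 709.3 kN·m

γ = ρg = 1594 × 9.81 / 1000 = 15.63714 kN/m³.
Let θ = 49° be the plate's angle to the horizontal; measure y along the incline from where the plane meets the free surface. Vertical depth h = y·sinθ with sinθ = 0.754710.
The centroid is at the centre, 1.55 m below the top of the plate, so y_c = 3.2 + 1.55 = 4.75 m and h_c = 4.75 × 0.754710 = 3.58487 m.
A = π(1.55)² = 7.54768 m².
Resultant F = γ·h_c·A = 15.63714 × 3.58487 × 7.54768 = 423.101 kN.
I_c = πr⁴/4 = π × 1.55⁴/4 = 4.53332 m⁴.
Centre of pressure: y_p = y_c + I_c/(y_c·A) = 4.75 + 4.53332/(4.75 × 7.54768) = 4.75 + 0.126447 = 4.87645 m along the plane.
The resultant acts 1.55 + 0.126447 = 1.67645 m (along the plate) below the hinge at the top edge, so the moment about the hinge is M = F × 1.67645 = 423.101 × 1.67645 = 709.308 kN·m.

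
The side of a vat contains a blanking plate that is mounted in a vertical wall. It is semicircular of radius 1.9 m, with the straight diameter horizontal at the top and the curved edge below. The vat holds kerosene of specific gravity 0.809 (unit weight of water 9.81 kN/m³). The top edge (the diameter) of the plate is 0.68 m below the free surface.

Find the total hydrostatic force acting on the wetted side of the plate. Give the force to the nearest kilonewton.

γ = 0.809 × 9.81 = 7.93629 kN/m³.
The centroid of a semicircle lies 4r/(3π) = 0.806385 m from the diameter, here below the top edge, so the centroid depth is h_c = 0.68 + 0.806385 = 1.48639 m.
A = πr²/2 = π × 1.9²/2 = 5.67057 m².
Resultant F = γ·h_c·A = 7.93629 × 1.48639 × 5.67057 = 66.8924 kN.

F ≈ 67 kN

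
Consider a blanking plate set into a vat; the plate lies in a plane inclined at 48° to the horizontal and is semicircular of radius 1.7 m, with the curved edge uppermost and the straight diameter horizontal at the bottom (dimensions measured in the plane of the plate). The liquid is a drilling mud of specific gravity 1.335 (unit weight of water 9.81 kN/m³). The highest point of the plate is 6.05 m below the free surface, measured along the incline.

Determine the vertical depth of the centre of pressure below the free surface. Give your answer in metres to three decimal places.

h_p = 5.245 m

γ = 1.335 × 9.81 = 13.09635 kN/m³.
Let θ = 48° be the plate's angle to the horizontal; measure y along the incline from where the plane meets the free surface. Vertical depth h = y·sinθ with sinθ = 0.743145.
The centroid lies 4r/(3π) = 0.721502 m above the diameter, so r − 4r/(3π) = 1.7 − 0.721502 = 0.978498 m below the topmost point, so y_c = 6.05 + 0.978498 = 7.0285 m and h_c = 7.0285 × 0.743145 = 5.22319 m.
A = πr²/2 = π × 1.7²/2 = 4.5396 m².
Resultant F = γ·h_c·A = 13.09635 × 5.22319 × 4.5396 = 310.53 kN.
I_c = (π/8 − 8/(9π))·r⁴ = 0.109757 × 1.7⁴ = 0.916701 m⁴.
Centre of pressure: y_p = y_c + I_c/(y_c·A) = 7.0285 + 0.916701/(7.0285 × 4.5396) = 7.0285 + 0.0287308 = 7.05723 m along the plane.
Vertically, h_p = y_p·sinθ = 7.05723 × 0.743145 = 5.24455 m.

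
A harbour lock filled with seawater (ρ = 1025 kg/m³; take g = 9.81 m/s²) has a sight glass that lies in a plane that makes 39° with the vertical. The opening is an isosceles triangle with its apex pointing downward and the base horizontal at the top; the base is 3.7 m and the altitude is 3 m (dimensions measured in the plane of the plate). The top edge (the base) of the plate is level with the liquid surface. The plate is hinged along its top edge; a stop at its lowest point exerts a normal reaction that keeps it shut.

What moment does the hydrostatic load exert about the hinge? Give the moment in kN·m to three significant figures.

γ = ρg = 1025 × 9.81 / 1000 = 10.05525 kN/m³.
The plate makes 39° with the vertical, i.e. θ = 90° − 39° = 51° to the horizontal. Measuring y along the incline from the free-surface line, vertical depth h = y·sinθ with sinθ = 0.777146.
With the apex down, the centroid sits h/3 = 3/3 = 1 m below the base (the top edge), so y_c = 1 m and h_c = 1 × 0.777146 = 0.777146 m.
A = ½ × 3.7 × 3 = 5.55 m².
Resultant F = γ·h_c·A = 10.05525 × 0.777146 × 5.55 = 43.3699 kN.
I_c = b·h³/36 = 3.7 × 3³/36 = 2.775 m⁴.
Centre of pressure: y_p = y_c + I_c/(y_c·A) = 1 + 2.775/(1 × 5.55) = 1 + 0.5 = 1.5 m along the plane.
The resultant acts 1 + 0.5 = 1.5 m (along the plate) below the hinge at the top edge, so the moment about the hinge is M = F × 1.5 = 43.3699 × 1.5 = 65.0549 kN·m.

M ≈ 65.1 kN·m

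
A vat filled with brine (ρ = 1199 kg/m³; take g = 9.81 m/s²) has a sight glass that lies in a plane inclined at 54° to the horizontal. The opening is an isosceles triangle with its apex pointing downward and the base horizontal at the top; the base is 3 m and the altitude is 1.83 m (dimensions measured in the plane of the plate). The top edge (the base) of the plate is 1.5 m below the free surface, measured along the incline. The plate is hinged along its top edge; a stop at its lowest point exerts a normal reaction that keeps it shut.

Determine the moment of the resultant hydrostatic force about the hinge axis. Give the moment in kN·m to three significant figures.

γ = ρg = 1199 × 9.81 / 1000 = 11.76219 kN/m³.
Let θ = 54° be the plate's angle to the horizontal; measure y along the incline from where the plane meets the free surface. Vertical depth h = y·sinθ with sinθ = 0.809017.
With the apex down, the centroid sits h/3 = 1.83/3 = 0.61 m below the base (the top edge), so y_c = 1.5 + 0.61 = 2.11 m and h_c = 2.11 × 0.809017 = 1.70703 m.
A = ½ × 3 × 1.83 = 2.745 m².
Resultant F = γ·h_c·A = 11.76219 × 1.70703 × 2.745 = 55.1152 kN.
I_c = b·h³/36 = 3 × 1.83³/36 = 0.510707 m⁴.
Centre of pressure: y_p = y_c + I_c/(y_c·A) = 2.11 + 0.510707/(2.11 × 2.745) = 2.11 + 0.0881753 = 2.19818 m along the plane.
The resultant acts 0.61 + 0.0881753 = 0.698175 m (along the plate) below the hinge at the top edge, so the moment about the hinge is M = F × 0.698175 = 55.1152 × 0.698175 = 38.4801 kN·m.

M ≈ 38.5 kN·m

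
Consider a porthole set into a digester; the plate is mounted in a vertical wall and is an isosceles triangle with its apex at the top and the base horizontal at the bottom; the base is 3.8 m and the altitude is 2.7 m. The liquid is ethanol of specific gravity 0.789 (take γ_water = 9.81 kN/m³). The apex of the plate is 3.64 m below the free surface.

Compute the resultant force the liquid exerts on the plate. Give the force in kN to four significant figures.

F ≈ 216.0 kN

γ = 0.789 × 9.81 = 7.74009 kN/m³.
With the apex up, the centroid sits 2h/3 = 2 × 2.7/3 = 1.8 m below the apex, so the centroid depth is h_c = 3.64 + 1.8 = 5.44 m.
A = ½ × 3.8 × 2.7 = 5.13 m².
Resultant F = γ·h_c·A = 7.74009 × 5.44 × 5.13 = 216.004 kN.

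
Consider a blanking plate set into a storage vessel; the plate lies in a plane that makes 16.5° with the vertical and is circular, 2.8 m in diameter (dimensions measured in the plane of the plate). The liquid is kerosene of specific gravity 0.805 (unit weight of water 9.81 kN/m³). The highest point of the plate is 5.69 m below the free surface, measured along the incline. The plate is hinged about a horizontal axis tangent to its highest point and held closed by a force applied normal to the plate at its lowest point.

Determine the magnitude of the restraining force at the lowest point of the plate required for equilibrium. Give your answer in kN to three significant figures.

γ = 0.805 × 9.81 = 7.89705 kN/m³.
The plate makes 16.5° with the vertical, i.e. θ = 90° − 16.5° = 73.5° to the horizontal. Measuring y along the incline from the free-surface line, vertical depth h = y·sinθ with sinθ = 0.958820.
The centroid is at the centre, 1.4 m below the top of the plate, so y_c = 5.69 + 1.4 = 7.09 m and h_c = 7.09 × 0.958820 = 6.79803 m.
A = π(1.4)² = 6.15752 m².
Resultant F = γ·h_c·A = 7.89705 × 6.79803 × 6.15752 = 330.563 kN.
I_c = πr⁴/4 = π × 1.4⁴/4 = 3.01719 m⁴.
Centre of pressure: y_p = y_c + I_c/(y_c·A) = 7.09 + 3.01719/(7.09 × 6.15752) = 7.09 + 0.0691115 = 7.15911 m along the plane.
The resultant acts 1.4 + 0.0691115 = 1.46911 m (along the plate) below the hinge at the top edge, so the moment about the hinge is M = F × 1.46911 = 330.563 × 1.46911 = 485.633 kN·m.
A normal force at the bottom, 2.8 m from the hinge, must supply this moment: P = 485.633/2.8 = 173.44 kN.

P ≈ 173 kN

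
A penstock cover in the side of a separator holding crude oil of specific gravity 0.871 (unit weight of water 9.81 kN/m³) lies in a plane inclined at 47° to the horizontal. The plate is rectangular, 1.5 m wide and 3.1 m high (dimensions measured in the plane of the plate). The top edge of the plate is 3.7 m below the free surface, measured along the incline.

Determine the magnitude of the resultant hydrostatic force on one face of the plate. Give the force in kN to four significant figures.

γ = 0.871 × 9.81 = 8.54451 kN/m³.
Let θ = 47° be the plate's angle to the horizontal; measure y along the incline from where the plane meets the free surface. Vertical depth h = y·sinθ with sinθ = 0.731354.
The centroid lies 3.1/2 = 1.55 m below the top edge, so y_c = 3.7 + 1.55 = 5.25 m and h_c = 5.25 × 0.731354 = 3.83961 m.
A = 1.5 × 3.1 = 4.65 m².
Resultant F = γ·h_c·A = 8.54451 × 3.83961 × 4.65 = 152.555 kN.

F ≈ 152.6 kN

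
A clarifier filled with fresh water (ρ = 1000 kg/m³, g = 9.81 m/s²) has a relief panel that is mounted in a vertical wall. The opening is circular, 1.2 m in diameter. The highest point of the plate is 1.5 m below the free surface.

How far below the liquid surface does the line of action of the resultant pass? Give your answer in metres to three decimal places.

h_p = 2.143 m

γ = ρg = 1000 × 9.81 = 9810 N/m³ = 9.81 kN/m³.
The centroid is at the centre, 0.6 m below the top of the plate, so the centroid depth is h_c = 1.5 + 0.6 = 2.1 m.
A = π(0.6)² = 1.13097 m².
Resultant F = γ·h_c·A = 9.81 × 2.1 × 1.13097 = 23.2991 kN.
I_c = πr⁴/4 = π × 0.6⁴/4 = 0.101788 m⁴.
Centre of pressure: y_p = y_c + I_c/(y_c·A) = 2.1 + 0.101788/(2.1 × 1.13097) = 2.1 + 0.0428574 = 2.14286 m along the plane.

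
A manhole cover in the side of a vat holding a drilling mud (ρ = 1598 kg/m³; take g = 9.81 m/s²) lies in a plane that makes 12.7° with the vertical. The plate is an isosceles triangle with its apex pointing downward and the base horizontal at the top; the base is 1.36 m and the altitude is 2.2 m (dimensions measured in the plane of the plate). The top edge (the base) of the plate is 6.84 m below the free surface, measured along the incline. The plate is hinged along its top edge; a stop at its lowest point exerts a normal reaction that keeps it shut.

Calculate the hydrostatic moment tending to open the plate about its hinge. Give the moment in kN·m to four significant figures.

M ≈ 133.2 kN·m

γ = ρg = 1598 × 9.81 / 1000 = 15.67638 kN/m³.
The plate makes 12.7° with the vertical, i.e. θ = 90° − 12.7° = 77.3° to the horizontal. Measuring y along the incline from the free-surface line, vertical depth h = y·sinθ with sinθ = 0.975535.
With the apex down, the centroid sits h/3 = 2.2/3 = 0.733333 m below the base (the top edge), so y_c = 6.84 + 0.733333 = 7.57333 m and h_c = 7.57333 × 0.975535 = 7.38805 m.
A = ½ × 1.36 × 2.2 = 1.496 m².
Resultant F = γ·h_c·A = 15.67638 × 7.38805 × 1.496 = 173.264 kN.
I_c = b·h³/36 = 1.36 × 2.2³/36 = 0.402258 m⁴.
Centre of pressure: y_p = y_c + I_c/(y_c·A) = 7.57333 + 0.402258/(7.57333 × 1.496) = 7.57333 + 0.0355047 = 7.60883 m along the plane.
The resultant acts 0.733333 + 0.0355047 = 0.768838 m (along the plate) below the hinge at the top edge, so the moment about the hinge is M = F × 0.768838 = 173.264 × 0.768838 = 133.212 kN·m.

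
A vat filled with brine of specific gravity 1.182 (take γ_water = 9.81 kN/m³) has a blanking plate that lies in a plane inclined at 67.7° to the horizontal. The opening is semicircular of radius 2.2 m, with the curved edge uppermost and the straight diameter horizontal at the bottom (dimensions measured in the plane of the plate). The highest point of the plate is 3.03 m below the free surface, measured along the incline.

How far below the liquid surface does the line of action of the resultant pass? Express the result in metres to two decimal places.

h_p = 4.05 m

γ = 1.182 × 9.81 = 11.59542 kN/m³.
Let θ = 67.7° be the plate's angle to the horizontal; measure y along the incline from where the plane meets the free surface. Vertical depth h = y·sinθ with sinθ = 0.925210.
The centroid lies 4r/(3π) = 0.933709 m above the diameter, so r − 4r/(3π) = 2.2 − 0.933709 = 1.26629 m below the topmost point, so y_c = 3.03 + 1.26629 = 4.29629 m and h_c = 4.29629 × 0.925210 = 3.97497 m.
A = πr²/2 = π × 2.2²/2 = 7.60265 m².
Resultant F = γ·h_c·A = 11.59542 × 3.97497 × 7.60265 = 350.417 kN.
I_c = (π/8 − 8/(9π))·r⁴ = 0.109757 × 2.2⁴ = 2.57112 m⁴.
Centre of pressure: y_p = y_c + I_c/(y_c·A) = 4.29629 + 2.57112/(4.29629 × 7.60265) = 4.29629 + 0.0787161 = 4.37501 m along the plane.
Vertically, h_p = y_p·sinθ = 4.37501 × 0.925210 = 4.0478 m.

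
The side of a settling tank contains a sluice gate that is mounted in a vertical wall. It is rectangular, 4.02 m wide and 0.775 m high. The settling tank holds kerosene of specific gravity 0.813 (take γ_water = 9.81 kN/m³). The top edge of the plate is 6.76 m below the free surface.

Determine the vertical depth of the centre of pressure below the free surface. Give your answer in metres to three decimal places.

h_p = 7.155 m

γ = 0.813 × 9.81 = 7.97553 kN/m³.
The centroid lies 0.775/2 = 0.3875 m below the top edge, so the centroid depth is h_c = 6.76 + 0.3875 = 7.1475 m.
A = 4.02 × 0.775 = 3.1155 m².
Resultant F = γ·h_c·A = 7.97553 × 7.1475 × 3.1155 = 177.599 kN.
I_c = b·h³/12 = 4.02 × 0.775³/12 = 0.155937 m⁴.
Centre of pressure: y_p = y_c + I_c/(y_c·A) = 7.1475 + 0.155937/(7.1475 × 3.1155) = 7.1475 + 0.00700273 = 7.1545 m along the plane.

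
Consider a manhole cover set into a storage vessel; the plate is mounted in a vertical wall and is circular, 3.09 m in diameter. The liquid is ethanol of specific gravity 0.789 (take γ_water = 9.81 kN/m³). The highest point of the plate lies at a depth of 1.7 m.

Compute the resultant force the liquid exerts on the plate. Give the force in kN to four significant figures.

γ = 0.789 × 9.81 = 7.74009 kN/m³.
The centroid is at the centre, 1.545 m below the top of the plate, so the centroid depth is h_c = 1.7 + 1.545 = 3.245 m.
A = π(1.545)² = 7.49906 m².
Resultant F = γ·h_c·A = 7.74009 × 3.245 × 7.49906 = 188.351 kN.

F ≈ 188.4 kN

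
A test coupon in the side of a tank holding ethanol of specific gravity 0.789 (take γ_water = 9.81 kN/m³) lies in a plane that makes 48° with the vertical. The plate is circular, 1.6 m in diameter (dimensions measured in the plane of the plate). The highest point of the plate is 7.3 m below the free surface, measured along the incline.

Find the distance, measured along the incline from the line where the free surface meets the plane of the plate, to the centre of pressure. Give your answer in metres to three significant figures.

γ = 0.789 × 9.81 = 7.74009 kN/m³.
The plate makes 48° with the vertical, i.e. θ = 90° − 48° = 42° to the horizontal. Measuring y along the incline from the free-surface line, vertical depth h = y·sinθ with sinθ = 0.669131.
The centroid is at the centre, 0.8 m below the top of the plate, so y_c = 7.3 + 0.8 = 8.1 m and h_c = 8.1 × 0.669131 = 5.41996 m.
A = π(0.8)² = 2.01062 m².
Resultant F = γ·h_c·A = 7.74009 × 5.41996 × 2.01062 = 84.3475 kN.
I_c = πr⁴/4 = π × 0.8⁴/4 = 0.321699 m⁴.
Centre of pressure: y_p = y_c + I_c/(y_c·A) = 8.1 + 0.321699/(8.1 × 2.01062) = 8.1 + 0.0197531 = 8.11975 m along the plane.

y_p = 8.12 m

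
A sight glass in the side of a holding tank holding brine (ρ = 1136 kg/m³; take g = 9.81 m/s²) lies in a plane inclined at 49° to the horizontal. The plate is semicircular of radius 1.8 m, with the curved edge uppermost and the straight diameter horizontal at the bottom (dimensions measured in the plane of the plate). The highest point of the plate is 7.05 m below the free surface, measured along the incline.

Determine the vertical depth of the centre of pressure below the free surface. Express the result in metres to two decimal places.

γ = ρg = 1136 × 9.81 / 1000 = 11.14416 kN/m³.
Let θ = 49° be the plate's angle to the horizontal; measure y along the incline from where the plane meets the free surface. Vertical depth h = y·sinθ with sinθ = 0.754710.
The centroid lies 4r/(3π) = 0.763944 m above the diameter, so r − 4r/(3π) = 1.8 − 0.763944 = 1.03606 m below the topmost point, so y_c = 7.05 + 1.03606 = 8.08606 m and h_c = 8.08606 × 0.754710 = 6.10263 m.
A = πr²/2 = π × 1.8²/2 = 5.08938 m².
Resultant F = γ·h_c·A = 11.14416 × 6.10263 × 5.08938 = 346.122 kN.
I_c = (π/8 − 8/(9π))·r⁴ = 0.109757 × 1.8⁴ = 1.15219 m⁴.
Centre of pressure: y_p = y_c + I_c/(y_c·A) = 8.08606 + 1.15219/(8.08606 × 5.08938) = 8.08606 + 0.0279977 = 8.11406 m along the plane.
Vertically, h_p = y_p·sinθ = 8.11406 × 0.754710 = 6.12376 m.

h_p = 6.12 m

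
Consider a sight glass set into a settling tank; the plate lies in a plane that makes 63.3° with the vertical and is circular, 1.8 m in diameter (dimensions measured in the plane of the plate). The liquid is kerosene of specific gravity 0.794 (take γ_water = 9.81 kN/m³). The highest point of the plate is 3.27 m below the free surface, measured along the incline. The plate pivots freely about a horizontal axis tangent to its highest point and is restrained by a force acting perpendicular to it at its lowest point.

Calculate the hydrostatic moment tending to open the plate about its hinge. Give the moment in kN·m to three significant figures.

γ = 0.794 × 9.81 = 7.78914 kN/m³.
The plate makes 63.3° with the vertical, i.e. θ = 90° − 63.3° = 26.7° to the horizontal. Measuring y along the incline from the free-surface line, vertical depth h = y·sinθ with sinθ = 0.449319.
The centroid is at the centre, 0.9 m below the top of the plate, so y_c = 3.27 + 0.9 = 4.17 m and h_c = 4.17 × 0.449319 = 1.87366 m.
A = π(0.9)² = 2.54469 m².
Resultant F = γ·h_c·A = 7.78914 × 1.87366 × 2.54469 = 37.1377 kN.
I_c = πr⁴/4 = π × 0.9⁴/4 = 0.5153 m⁴.
Centre of pressure: y_p = y_c + I_c/(y_c·A) = 4.17 + 0.5153/(4.17 × 2.54469) = 4.17 + 0.0485612 = 4.21856 m along the plane.
The resultant acts 0.9 + 0.0485612 = 0.948561 m (along the plate) below the hinge at the top edge, so the moment about the hinge is M = F × 0.948561 = 37.1377 × 0.948561 = 35.2274 kN·m.

M ≈ 35.2 kN·m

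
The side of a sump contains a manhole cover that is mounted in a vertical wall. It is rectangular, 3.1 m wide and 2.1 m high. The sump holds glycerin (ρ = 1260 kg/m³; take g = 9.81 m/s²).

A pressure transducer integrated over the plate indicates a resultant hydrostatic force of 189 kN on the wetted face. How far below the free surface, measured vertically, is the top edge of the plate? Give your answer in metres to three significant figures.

d_top ≈ 1.30 m

γ = ρg = 1260 × 9.81 / 1000 = 12.3606 kN/m³.
A = 3.1 × 2.1 = 6.51 m².
From F = γ·h_c·A, the centroid depth is h_c = 189/(12.3606 × 6.51) = 2.34877 m.
The centroid lies 2.1/2 = 1.05 m below the top edge, so the top edge sits at h_top = 2.34877 − 1.05 = 1.29877 m below the surface.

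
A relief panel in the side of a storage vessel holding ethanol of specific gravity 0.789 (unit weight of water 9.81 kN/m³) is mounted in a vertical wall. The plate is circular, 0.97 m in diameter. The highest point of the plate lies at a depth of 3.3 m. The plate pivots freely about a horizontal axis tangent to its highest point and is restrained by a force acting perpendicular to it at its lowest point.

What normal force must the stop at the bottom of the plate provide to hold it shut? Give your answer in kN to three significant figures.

P ≈ 11.2 kN

γ = 0.789 × 9.81 = 7.74009 kN/m³.
The centroid is at the centre, 0.485 m below the top of the plate, so the centroid depth is h_c = 3.3 + 0.485 = 3.785 m.
A = π(0.485)² = 0.738981 m².
Resultant F = γ·h_c·A = 7.74009 × 3.785 × 0.738981 = 21.6494 kN.
I_c = πr⁴/4 = π × 0.485⁴/4 = 0.0434567 m⁴.
Centre of pressure: y_p = y_c + I_c/(y_c·A) = 3.785 + 0.0434567/(3.785 × 0.738981) = 3.785 + 0.0155367 = 3.80054 m along the plane.
The resultant acts 0.485 + 0.0155367 = 0.500537 m (along the plate) below the hinge at the top edge, so the moment about the hinge is M = F × 0.500537 = 21.6494 × 0.500537 = 10.8363 kN·m.
A normal force at the bottom, 0.97 m from the hinge, must supply this moment: P = 10.8363/0.97 = 11.1714 kN.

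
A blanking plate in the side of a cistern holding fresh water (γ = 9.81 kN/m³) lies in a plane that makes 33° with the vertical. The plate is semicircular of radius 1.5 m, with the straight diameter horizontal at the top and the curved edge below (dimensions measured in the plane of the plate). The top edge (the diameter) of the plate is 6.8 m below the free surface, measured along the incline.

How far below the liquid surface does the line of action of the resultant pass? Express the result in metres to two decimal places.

γ = 9.81 kN/m³.
The plate makes 33° with the vertical, i.e. θ = 90° − 33° = 57° to the horizontal. Measuring y along the incline from the free-surface line, vertical depth h = y·sinθ with sinθ = 0.838671.
The centroid of a semicircle lies 4r/(3π) = 0.63662 m from the diameter, here below the top edge, so y_c = 6.8 + 0.63662 = 7.43662 m and h_c = 7.43662 × 0.838671 = 6.23688 m.
A = πr²/2 = π × 1.5²/2 = 3.53429 m².
Resultant F = γ·h_c·A = 9.81 × 6.23688 × 3.53429 = 216.241 kN.
I_c = (π/8 − 8/(9π))·r⁴ = 0.109757 × 1.5⁴ = 0.555645 m⁴.
Centre of pressure: y_p = y_c + I_c/(y_c·A) = 7.43662 + 0.555645/(7.43662 × 3.53429) = 7.43662 + 0.0211407 = 7.45776 m along the plane.
Vertically, h_p = y_p·sinθ = 7.45776 × 0.838671 = 6.25461 m.

h_p = 6.25 m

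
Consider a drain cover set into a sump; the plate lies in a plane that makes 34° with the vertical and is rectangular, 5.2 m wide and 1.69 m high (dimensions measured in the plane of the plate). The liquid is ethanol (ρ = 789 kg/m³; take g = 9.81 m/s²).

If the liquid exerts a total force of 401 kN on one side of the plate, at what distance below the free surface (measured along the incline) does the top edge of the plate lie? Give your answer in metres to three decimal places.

y_top ≈ 6.266 m

γ = ρg = 789 × 9.81 / 1000 = 7.74009 kN/m³.
A = 5.2 × 1.69 = 8.788 m².
From F = γ·h_c·A, the centroid depth is h_c = 401/(7.74009 × 8.788) = 5.89533 m.
The plate makes 34° with the vertical, i.e. θ = 90° − 34° = 56° to the horizontal. Measuring y along the incline from the free-surface line, vertical depth h = y·sinθ with sinθ = 0.829038.
Along the incline, y_c = h_c/sinθ = 5.89533/0.829038 = 7.11105 m.
The centroid lies 1.69/2 = 0.845 m below the top edge, so the top edge sits at y_top = 7.11105 − 0.845 = 6.26605 m along the incline.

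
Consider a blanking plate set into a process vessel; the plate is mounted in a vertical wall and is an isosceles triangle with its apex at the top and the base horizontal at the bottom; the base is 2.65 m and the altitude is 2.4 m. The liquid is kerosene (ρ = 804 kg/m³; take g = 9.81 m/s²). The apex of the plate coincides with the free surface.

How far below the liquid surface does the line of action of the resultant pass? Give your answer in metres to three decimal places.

γ = ρg = 804 × 9.81 / 1000 = 7.88724 kN/m³.
With the apex up, the centroid sits 2h/3 = 2 × 2.4/3 = 1.6 m below the apex, so the centroid depth is h_c = 1.6 m.
A = ½ × 2.65 × 2.4 = 3.18 m².
Resultant F = γ·h_c·A = 7.88724 × 1.6 × 3.18 = 40.1303 kN.
I_c = b·h³/36 = 2.65 × 2.4³/36 = 1.0176 m⁴.
Centre of pressure: y_p = y_c + I_c/(y_c·A) = 1.6 + 1.0176/(1.6 × 3.18) = 1.6 + 0.2 = 1.8 m along the plane.

h_p = 1.800 m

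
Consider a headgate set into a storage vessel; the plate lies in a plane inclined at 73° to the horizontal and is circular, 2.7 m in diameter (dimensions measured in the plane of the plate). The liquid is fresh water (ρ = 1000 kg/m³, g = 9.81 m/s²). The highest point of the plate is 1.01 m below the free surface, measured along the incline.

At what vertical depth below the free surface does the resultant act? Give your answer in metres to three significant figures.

γ = ρg = 1000 × 9.81 = 9810 N/m³ = 9.81 kN/m³.
Let θ = 73° be the plate's angle to the horizontal; measure y along the incline from where the plane meets the free surface. Vertical depth h = y·sinθ with sinθ = 0.956305.
The centroid is at the centre, 1.35 m below the top of the plate, so y_c = 1.01 + 1.35 = 2.36 m and h_c = 2.36 × 0.956305 = 2.25688 m.
A = π(1.35)² = 5.72555 m².
Resultant F = γ·h_c·A = 9.81 × 2.25688 × 5.72555 = 126.764 kN.
I_c = πr⁴/4 = π × 1.35⁴/4 = 2.6087 m⁴.
Centre of pressure: y_p = y_c + I_c/(y_c·A) = 2.36 + 2.6087/(2.36 × 5.72555) = 2.36 + 0.193061 = 2.55306 m along the plane.
Vertically, h_p = y_p·sinθ = 2.55306 × 0.956305 = 2.4415 m.

h_p = 2.44 m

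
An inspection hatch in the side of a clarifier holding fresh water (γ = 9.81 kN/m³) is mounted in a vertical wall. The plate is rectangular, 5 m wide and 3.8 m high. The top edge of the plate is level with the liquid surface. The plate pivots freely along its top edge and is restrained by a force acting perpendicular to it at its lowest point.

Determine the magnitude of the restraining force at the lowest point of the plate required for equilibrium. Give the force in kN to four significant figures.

γ = 9.81 kN/m³.
The centroid lies 3.8/2 = 1.9 m below the top edge, so the centroid depth is h_c = 1.9 m.
A = 5 × 3.8 = 19 m².
Resultant F = γ·h_c·A = 9.81 × 1.9 × 19 = 354.141 kN.
I_c = b·h³/12 = 5 × 3.8³/12 = 22.8633 m⁴.
Centre of pressure: y_p = y_c + I_c/(y_c·A) = 1.9 + 22.8633/(1.9 × 19) = 1.9 + 0.633332 = 2.53333 m along the plane.
The resultant acts 1.9 + 0.633332 = 2.53333 m (along the plate) below the hinge at the top edge, so the moment about the hinge is M = F × 2.53333 = 354.141 × 2.53333 = 897.156 kN·m.
A normal force at the bottom, 3.8 m from the hinge, must supply this moment: P = 897.156/3.8 = 236.094 kN.

P ≈ 236.1 kN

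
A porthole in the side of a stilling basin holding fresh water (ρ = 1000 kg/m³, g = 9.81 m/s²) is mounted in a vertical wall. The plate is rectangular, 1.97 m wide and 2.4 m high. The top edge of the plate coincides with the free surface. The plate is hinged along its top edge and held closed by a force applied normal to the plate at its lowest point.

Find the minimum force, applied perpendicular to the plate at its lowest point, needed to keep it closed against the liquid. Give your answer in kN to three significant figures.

γ = ρg = 1000 × 9.81 = 9810 N/m³ = 9.81 kN/m³.
The centroid lies 2.4/2 = 1.2 m below the top edge, so the centroid depth is h_c = 1.2 m.
A = 1.97 × 2.4 = 4.728 m².
Resultant F = γ·h_c·A = 9.81 × 1.2 × 4.728 = 55.658 kN.
I_c = b·h³/12 = 1.97 × 2.4³/12 = 2.26944 m⁴.
Centre of pressure: y_p = y_c + I_c/(y_c·A) = 1.2 + 2.26944/(1.2 × 4.728) = 1.2 + 0.4 = 1.6 m along the plane.
The resultant acts 1.2 + 0.4 = 1.6 m (along the plate) below the hinge at the top edge, so the moment about the hinge is M = F × 1.6 = 55.658 × 1.6 = 89.0528 kN·m.
A normal force at the bottom, 2.4 m from the hinge, must supply this moment: P = 89.0528/2.4 = 37.1053 kN.

P ≈ 37.1 kN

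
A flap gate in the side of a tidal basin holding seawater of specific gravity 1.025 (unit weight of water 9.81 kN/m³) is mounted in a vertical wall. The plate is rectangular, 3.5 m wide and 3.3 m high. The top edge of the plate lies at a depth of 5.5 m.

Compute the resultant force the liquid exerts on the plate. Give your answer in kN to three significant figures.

γ = 1.025 × 9.81 = 10.05525 kN/m³.
The centroid lies 3.3/2 = 1.65 m below the top edge, so the centroid depth is h_c = 5.5 + 1.65 = 7.15 m.
A = 3.5 × 3.3 = 11.55 m².
Resultant F = γ·h_c·A = 10.05525 × 7.15 × 11.55 = 830.388 kN.

F ≈ 830 kN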